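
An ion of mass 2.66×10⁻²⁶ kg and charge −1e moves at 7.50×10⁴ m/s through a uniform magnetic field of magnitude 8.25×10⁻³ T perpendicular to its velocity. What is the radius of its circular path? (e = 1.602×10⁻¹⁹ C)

The magnetic force provides the centripetal force: |q|vB = mv²/r.
r = mv/(|q|B) = (2.66×10⁻²⁶)(7.50×10⁴)/((1.602×10⁻¹⁹)(8.25×10⁻³)) ≈ 1.51 m.

r ≈ 1.51 m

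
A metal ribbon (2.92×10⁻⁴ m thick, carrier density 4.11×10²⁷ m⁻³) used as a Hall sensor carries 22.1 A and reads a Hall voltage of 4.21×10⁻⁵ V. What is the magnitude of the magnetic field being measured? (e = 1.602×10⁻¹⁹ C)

B ≈ 0.366 T

From V_H = IB/(n e t), B = V_H n e t / I.
B = (4.21×10⁻⁵)(4.11×10²⁷)(1.602×10⁻¹⁹)(2.92×10⁻⁴)/22.1 ≈ 0.366 T.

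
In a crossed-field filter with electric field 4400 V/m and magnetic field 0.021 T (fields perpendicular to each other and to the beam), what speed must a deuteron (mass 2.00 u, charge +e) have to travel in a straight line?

For undeflected motion the electric and magnetic forces balance: qE = qvB.
v = E/B = 4400/0.021 = 2.1×10⁵ m/s.

v = 2.1×10⁵ m/s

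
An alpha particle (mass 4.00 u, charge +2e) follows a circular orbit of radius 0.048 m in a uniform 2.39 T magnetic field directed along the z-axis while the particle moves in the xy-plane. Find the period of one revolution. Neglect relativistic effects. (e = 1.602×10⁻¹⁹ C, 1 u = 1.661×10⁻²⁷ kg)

T ≈ 5.45×10⁻⁸ s

The cyclotron period depends only on m, q, B: T = 2πm/(|q|B).
T = 2π(6.644×10⁻²⁷)/((3.204×10⁻¹⁹)(2.39)) ≈ 5.45×10⁻⁸ s.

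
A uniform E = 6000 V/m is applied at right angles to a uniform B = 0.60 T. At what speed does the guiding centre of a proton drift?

v_d ≈ 1.0×10⁴ m/s

In crossed fields the guiding centre drifts at v_d = |E×B|/B² = E/B, independent of charge and mass.
v_d = 6000/0.60 = 1.0×10⁴ m/s.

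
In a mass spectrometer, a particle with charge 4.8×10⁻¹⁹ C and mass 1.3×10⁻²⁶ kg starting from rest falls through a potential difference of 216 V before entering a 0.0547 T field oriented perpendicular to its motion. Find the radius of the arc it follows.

Acceleration: |q|V = ½mv² ⇒ v = √(2|q|V/m) = √(2·4.8×10⁻¹⁹·216/1.3×10⁻²⁶) ≈ 1.263×10⁵ m/s.
In the field: r = mv/(|q|B) = (1.3×10⁻²⁶)(1.263×10⁵)/((4.8×10⁻¹⁹)(0.0547)) ≈ 0.0625 m.

r ≈ 0.0625 m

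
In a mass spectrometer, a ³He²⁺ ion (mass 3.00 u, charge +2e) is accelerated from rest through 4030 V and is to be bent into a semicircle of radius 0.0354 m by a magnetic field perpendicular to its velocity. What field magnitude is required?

B ≈ 0.316 T

v = √(2|q|V/m) = √(2·3.204×10⁻¹⁹·4030/4.983×10⁻²⁷) ≈ 7.199×10⁵ m/s.
B = mv/(|q|r) = (4.983×10⁻²⁷)(7.199×10⁵)/((3.204×10⁻¹⁹)(0.0354)) ≈ 0.316 T.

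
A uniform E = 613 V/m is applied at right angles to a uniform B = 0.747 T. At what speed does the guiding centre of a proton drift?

The E×B drift speed is v_d = E/B.
v_d = 613/0.747 = 821 m/s.

v_d ≈ 821 m/s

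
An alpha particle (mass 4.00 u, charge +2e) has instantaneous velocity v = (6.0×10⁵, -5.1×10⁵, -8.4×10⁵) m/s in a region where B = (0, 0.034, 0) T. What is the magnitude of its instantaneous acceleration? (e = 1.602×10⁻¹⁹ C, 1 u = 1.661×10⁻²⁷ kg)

|a| ≈ 1.69×10¹² m/s²

v×B = (2.86×10⁴, 0, 2.04×10⁴) N/C.
F = q v×B = (3.204×10⁻¹⁹ C)·(2.86×10⁴, 0, 2.04×10⁴) = (9.15×10⁻¹⁵, 0, 6.54×10⁻¹⁵) N.
|a| = |F|/m = 1.125×10⁻¹⁴/6.644×10⁻²⁷ ≈ 1.69×10¹² m/s².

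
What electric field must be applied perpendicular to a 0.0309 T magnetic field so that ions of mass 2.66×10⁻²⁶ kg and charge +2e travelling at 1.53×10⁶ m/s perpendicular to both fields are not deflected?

E = 4.73×10⁴ V/m

For straight-line motion qE = qvB, so E = vB.
E = 1.53×10⁶ × 0.0309 = 4.73×10⁴ V/m.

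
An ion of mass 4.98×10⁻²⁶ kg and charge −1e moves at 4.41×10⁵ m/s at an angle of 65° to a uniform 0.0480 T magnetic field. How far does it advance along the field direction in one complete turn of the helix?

p ≈ 7.58 m

v∥ = v cosθ = 4.41×10⁵·cos65° ≈ 1.864×10⁵ m/s.
T = 2πm/(|q|B) = 2π(4.98×10⁻²⁶)/((1.602×10⁻¹⁹)(0.0480)) ≈ 4.069×10⁻⁵ s.
pitch = v∥ T = (1.864×10⁵)(4.069×10⁻⁵) ≈ 7.58 m.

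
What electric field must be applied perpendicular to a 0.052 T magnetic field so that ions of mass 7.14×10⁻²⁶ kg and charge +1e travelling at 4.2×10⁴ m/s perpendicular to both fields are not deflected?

For straight-line motion qE = qvB, so E = vB.
E = 4.2×10⁴ × 0.052 = 2200 V/m.

E = 2200 V/m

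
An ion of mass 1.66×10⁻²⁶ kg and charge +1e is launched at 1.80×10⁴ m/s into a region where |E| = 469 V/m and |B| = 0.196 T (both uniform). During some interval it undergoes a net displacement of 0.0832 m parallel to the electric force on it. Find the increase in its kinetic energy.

The magnetic force is always ⟂ v and does no work; only the electric force changes KE.
ΔKE = F_E · d = |q|E d = (1.602×10⁻¹⁹)(469)(0.0832) ≈ 6.25×10⁻¹⁸ J.

ΔKE ≈ 6.25×10⁻¹⁸ J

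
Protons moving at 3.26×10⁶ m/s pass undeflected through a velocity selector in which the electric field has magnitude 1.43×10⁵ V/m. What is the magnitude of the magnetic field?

Balance of forces in the selector: qE = qvB ⇒ B = E/v.
B = 1.43×10⁵/3.26×10⁶ = 0.0439 T.

B = 0.0439 T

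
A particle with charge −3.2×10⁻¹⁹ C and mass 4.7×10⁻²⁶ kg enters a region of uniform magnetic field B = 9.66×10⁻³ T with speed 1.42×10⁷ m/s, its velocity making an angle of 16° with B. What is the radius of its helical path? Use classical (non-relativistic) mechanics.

v⊥ = v sinθ = 1.42×10⁷·sin16° ≈ 3.914×10⁶ m/s.
r = m v⊥/(|q|B) = (4.7×10⁻²⁶)(3.914×10⁶)/((3.2×10⁻¹⁹)(9.66×10⁻³)) ≈ 59.5 m.

r ≈ 59.5 m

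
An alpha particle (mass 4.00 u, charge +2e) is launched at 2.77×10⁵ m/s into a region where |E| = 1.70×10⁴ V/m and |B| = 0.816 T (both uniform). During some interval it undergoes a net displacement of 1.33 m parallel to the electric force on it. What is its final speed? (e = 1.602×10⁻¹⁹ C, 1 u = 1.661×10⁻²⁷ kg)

v_f ≈ 1.50×10⁶ m/s

B does no work; ΔKE = |q|E d.
½mv_f² = ½mv₀² + |q|Ed = ½(6.644×10⁻²⁷)(2.77×10⁵)² + (3.204×10⁻¹⁹)(1.70×10⁴)(1.33) ≈ 2.549×10⁻¹⁶ J + 7.244×10⁻¹⁵ J ≈ 7.499×10⁻¹⁵ J.
v_f = √(2·7.499×10⁻¹⁵/6.644×10⁻²⁷) ≈ 1.50×10⁶ m/s.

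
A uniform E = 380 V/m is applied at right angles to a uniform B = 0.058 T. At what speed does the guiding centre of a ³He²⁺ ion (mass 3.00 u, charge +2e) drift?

v_d ≈ 6600 m/s

In crossed fields the guiding centre drifts at v_d = |E×B|/B² = E/B, independent of charge and mass.
v_d = 380/0.058 = 6600 m/s.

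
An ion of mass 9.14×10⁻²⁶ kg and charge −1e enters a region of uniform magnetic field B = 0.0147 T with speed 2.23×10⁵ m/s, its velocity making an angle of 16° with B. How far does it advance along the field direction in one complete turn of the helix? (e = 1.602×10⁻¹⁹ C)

v∥ = v cosθ = 2.23×10⁵·cos16° ≈ 2.144×10⁵ m/s.
T = 2πm/(|q|B) = 2π(9.14×10⁻²⁶)/((1.602×10⁻¹⁹)(0.0147)) ≈ 2.439×10⁻⁴ s.
pitch = v∥ T = (2.144×10⁵)(2.439×10⁻⁴) ≈ 52.3 m.

p ≈ 52.3 m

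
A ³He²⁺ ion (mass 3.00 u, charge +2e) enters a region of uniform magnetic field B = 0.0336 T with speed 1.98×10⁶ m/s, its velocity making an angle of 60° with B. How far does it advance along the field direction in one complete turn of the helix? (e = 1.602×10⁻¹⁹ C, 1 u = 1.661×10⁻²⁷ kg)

v∥ = v cosθ = 1.98×10⁶·cos60° ≈ 9.900×10⁵ m/s.
T = 2πm/(|q|B) = 2π(4.983×10⁻²⁷)/((3.204×10⁻¹⁹)(0.0336)) ≈ 2.908×10⁻⁶ s.
pitch = v∥ T = (9.900×10⁵)(2.908×10⁻⁶) ≈ 2.88 m.

p ≈ 2.88 m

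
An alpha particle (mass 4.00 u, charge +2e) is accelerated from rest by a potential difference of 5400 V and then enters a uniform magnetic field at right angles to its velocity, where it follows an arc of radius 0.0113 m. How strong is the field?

B ≈ 1.32 T

v = √(2|q|V/m) = √(2·3.204×10⁻¹⁹·5400/6.644×10⁻²⁷) ≈ 7.217×10⁵ m/s.
B = mv/(|q|r) = (6.644×10⁻²⁷)(7.217×10⁵)/((3.204×10⁻¹⁹)(0.0113)) ≈ 1.32 T.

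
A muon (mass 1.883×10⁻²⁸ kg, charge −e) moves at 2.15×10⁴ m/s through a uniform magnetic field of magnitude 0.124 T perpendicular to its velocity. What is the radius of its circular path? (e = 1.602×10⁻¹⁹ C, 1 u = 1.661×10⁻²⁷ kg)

The magnetic force provides the centripetal force: |q|vB = mv²/r.
r = mv/(|q|B) = (1.883×10⁻²⁸)(2.15×10⁴)/((1.602×10⁻¹⁹)(0.124)) ≈ 2.04×10⁻⁴ m.

r ≈ 2.04×10⁻⁴ m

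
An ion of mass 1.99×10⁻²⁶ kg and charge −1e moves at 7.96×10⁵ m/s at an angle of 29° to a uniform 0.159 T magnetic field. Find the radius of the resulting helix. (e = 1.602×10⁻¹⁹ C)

r ≈ 0.301 m

v⊥ = v sinθ = 7.96×10⁵·sin29° ≈ 3.859×10⁵ m/s.
r = m v⊥/(|q|B) = (1.99×10⁻²⁶)(3.859×10⁵)/((1.602×10⁻¹⁹)(0.159)) ≈ 0.301 m.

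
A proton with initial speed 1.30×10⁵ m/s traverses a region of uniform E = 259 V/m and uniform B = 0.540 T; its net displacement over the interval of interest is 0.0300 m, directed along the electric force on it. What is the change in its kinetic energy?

The magnetic force is always ⟂ v and does no work; only the electric force changes KE.
ΔKE = F_E · d = |q|E d = (1.602×10⁻¹⁹)(259)(0.0300) ≈ 1.24×10⁻¹⁸ J.

ΔKE ≈ 1.24×10⁻¹⁸ J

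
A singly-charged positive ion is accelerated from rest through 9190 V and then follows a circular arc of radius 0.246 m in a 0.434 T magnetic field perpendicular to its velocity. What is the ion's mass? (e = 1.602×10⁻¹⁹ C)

m ≈ 9.93×10⁻²⁶ kg

Combine |q|V = ½mv² and r = mv/(|q|B): eliminate v to get m = qB²r²/(2V).
m = (1.602×10⁻¹⁹)(0.434)²(0.246)²/(2·9190) ≈ 9.93×10⁻²⁶ kg.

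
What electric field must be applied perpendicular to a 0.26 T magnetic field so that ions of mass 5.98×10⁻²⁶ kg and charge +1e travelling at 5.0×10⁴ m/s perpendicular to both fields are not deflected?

E = 1.3×10⁴ V/m

For straight-line motion qE = qvB, so E = vB.
E = 5.0×10⁴ × 0.26 = 1.3×10⁴ V/m.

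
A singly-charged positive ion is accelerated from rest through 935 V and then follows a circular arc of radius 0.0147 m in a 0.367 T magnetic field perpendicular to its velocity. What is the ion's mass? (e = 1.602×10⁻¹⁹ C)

Combine |q|V = ½mv² and r = mv/(|q|B): eliminate v to get m = qB²r²/(2V).
m = (1.602×10⁻¹⁹)(0.367)²(0.0147)²/(2·935) ≈ 2.49×10⁻²⁷ kg.

m ≈ 2.49×10⁻²⁷ kg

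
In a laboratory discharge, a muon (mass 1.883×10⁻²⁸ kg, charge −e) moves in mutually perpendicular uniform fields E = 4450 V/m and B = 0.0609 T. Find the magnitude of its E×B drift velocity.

v_d ≈ 7.31×10⁴ m/s

The steady drift has the magnetic force balancing the electric force, so v_d = E/B.
v_d = 4450/0.0609 = 7.31×10⁴ m/s.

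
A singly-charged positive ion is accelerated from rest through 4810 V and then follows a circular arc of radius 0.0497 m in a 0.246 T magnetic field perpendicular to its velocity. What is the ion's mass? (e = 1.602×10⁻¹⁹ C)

m ≈ 2.49×10⁻²⁷ kg

Combine |q|V = ½mv² and r = mv/(|q|B): eliminate v to get m = qB²r²/(2V).
m = (1.602×10⁻¹⁹)(0.246)²(0.0497)²/(2·4810) ≈ 2.49×10⁻²⁷ kg.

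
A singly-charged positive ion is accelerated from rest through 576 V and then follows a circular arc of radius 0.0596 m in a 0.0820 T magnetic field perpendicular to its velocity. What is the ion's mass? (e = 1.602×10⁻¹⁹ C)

Combine |q|V = ½mv² and r = mv/(|q|B): eliminate v to get m = qB²r²/(2V).
m = (1.602×10⁻¹⁹)(0.0820)²(0.0596)²/(2·576) ≈ 3.32×10⁻²⁷ kg.

m ≈ 3.32×10⁻²⁷ kg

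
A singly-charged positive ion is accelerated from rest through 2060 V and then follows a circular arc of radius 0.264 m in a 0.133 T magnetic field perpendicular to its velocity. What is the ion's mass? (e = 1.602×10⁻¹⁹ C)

Combine |q|V = ½mv² and r = mv/(|q|B): eliminate v to get m = qB²r²/(2V).
m = (1.602×10⁻¹⁹)(0.133)²(0.264)²/(2·2060) ≈ 4.79×10⁻²⁶ kg.

m ≈ 4.79×10⁻²⁶ kg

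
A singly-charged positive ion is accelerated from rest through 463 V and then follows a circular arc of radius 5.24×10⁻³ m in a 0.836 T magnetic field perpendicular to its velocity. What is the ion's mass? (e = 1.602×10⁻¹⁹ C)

Combine |q|V = ½mv² and r = mv/(|q|B): eliminate v to get m = qB²r²/(2V).
m = (1.602×10⁻¹⁹)(0.836)²(5.24×10⁻³)²/(2·463) ≈ 3.32×10⁻²⁷ kg.

m ≈ 3.32×10⁻²⁷ kg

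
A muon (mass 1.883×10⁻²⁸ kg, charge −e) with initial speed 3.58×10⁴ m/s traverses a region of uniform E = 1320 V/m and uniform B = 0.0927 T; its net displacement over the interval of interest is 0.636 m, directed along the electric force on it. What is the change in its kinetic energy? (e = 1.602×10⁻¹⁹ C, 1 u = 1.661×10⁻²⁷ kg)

The magnetic force is always ⟂ v and does no work; only the electric force changes KE.
ΔKE = F_E · d = |q|E d = (1.602×10⁻¹⁹)(1320)(0.636) ≈ 1.34×10⁻¹⁶ J.

ΔKE ≈ 1.34×10⁻¹⁶ J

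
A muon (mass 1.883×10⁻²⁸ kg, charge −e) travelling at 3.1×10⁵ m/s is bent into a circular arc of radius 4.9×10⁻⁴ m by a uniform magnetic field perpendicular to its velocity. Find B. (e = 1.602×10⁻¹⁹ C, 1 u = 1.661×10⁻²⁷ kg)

B ≈ 0.74 T

From |q|vB = mv²/r, B = mv/(|q|r).
B = (1.883×10⁻²⁸)(3.1×10⁵)/((1.602×10⁻¹⁹)(4.9×10⁻⁴)) ≈ 0.74 T.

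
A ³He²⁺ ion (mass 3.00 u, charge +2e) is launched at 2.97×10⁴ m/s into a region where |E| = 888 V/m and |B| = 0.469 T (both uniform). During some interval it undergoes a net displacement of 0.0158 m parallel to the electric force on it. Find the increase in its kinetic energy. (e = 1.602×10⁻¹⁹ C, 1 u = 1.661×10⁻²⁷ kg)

The magnetic force is always ⟂ v and does no work; only the electric force changes KE.
ΔKE = F_E · d = |q|E d = (3.204×10⁻¹⁹)(888)(0.0158) ≈ 4.50×10⁻¹⁸ J.

ΔKE ≈ 4.50×10⁻¹⁸ J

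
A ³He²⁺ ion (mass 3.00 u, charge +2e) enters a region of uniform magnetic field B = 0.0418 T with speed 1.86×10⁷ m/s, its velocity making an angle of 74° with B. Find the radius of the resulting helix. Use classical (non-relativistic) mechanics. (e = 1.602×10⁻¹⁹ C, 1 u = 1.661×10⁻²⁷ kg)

v⊥ = v sinθ = 1.86×10⁷·sin74° ≈ 1.788×10⁷ m/s.
r = m v⊥/(|q|B) = (4.983×10⁻²⁷)(1.788×10⁷)/((3.204×10⁻¹⁹)(0.0418)) ≈ 6.65 m.

r ≈ 6.65 m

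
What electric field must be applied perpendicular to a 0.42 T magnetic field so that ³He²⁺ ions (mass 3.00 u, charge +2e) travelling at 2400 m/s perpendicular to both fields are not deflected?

E = 1000 V/m

For straight-line motion qE = qvB, so E = vB.
E = 2400 × 0.42 = 1000 V/m.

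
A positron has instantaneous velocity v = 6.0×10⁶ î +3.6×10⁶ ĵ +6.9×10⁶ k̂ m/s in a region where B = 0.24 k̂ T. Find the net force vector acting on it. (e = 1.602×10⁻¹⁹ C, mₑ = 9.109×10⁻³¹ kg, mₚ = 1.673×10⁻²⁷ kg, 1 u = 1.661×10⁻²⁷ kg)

v×B = (8.64×10⁵, -1.44×10⁶, 0) N/C.
F = q v×B = (1.602×10⁻¹⁹ C)·(8.64×10⁵, -1.44×10⁶, 0) = (1.38×10⁻¹³, -2.31×10⁻¹³, 0) N.

F ≈ (1.38×10⁻¹³, -2.31×10⁻¹³, 0) N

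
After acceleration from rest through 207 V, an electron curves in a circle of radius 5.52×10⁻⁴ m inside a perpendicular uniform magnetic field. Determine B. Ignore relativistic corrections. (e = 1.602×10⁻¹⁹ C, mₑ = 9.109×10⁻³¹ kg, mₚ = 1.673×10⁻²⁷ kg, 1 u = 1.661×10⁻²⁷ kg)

v = √(2|q|V/m) = √(2·1.602×10⁻¹⁹·207/9.109×10⁻³¹) ≈ 8.533×10⁶ m/s.
B = mv/(|q|r) = (9.109×10⁻³¹)(8.533×10⁶)/((1.602×10⁻¹⁹)(5.52×10⁻⁴)) ≈ 0.0879 T.

B ≈ 0.0879 T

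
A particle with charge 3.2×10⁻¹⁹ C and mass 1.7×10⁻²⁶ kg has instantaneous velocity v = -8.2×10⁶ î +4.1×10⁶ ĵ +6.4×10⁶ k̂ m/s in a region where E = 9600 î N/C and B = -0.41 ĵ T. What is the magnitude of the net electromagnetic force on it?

|F| ≈ 1.37×10⁻¹² N

v×B = (2.62×10⁶, 0, 3.36×10⁶) N/C.
E + v×B = (2.63×10⁶, 0, 3.36×10⁶) N/C.
F = q(E + v×B) = (3.2×10⁻¹⁹ C)·(2.63×10⁶, 0, 3.36×10⁶) = (8.43×10⁻¹³, 0, 1.08×10⁻¹²) N.
|F| = 1.37×10⁻¹² N.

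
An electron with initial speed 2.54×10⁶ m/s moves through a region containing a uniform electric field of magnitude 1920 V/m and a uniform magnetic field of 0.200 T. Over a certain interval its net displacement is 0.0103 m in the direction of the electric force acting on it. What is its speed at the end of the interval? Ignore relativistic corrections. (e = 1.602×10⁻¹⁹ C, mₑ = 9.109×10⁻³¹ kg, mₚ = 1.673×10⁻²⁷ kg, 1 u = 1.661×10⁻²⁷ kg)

v_f ≈ 3.66×10⁶ m/s

B does no work; ΔKE = |q|E d.
½mv_f² = ½mv₀² + |q|Ed = ½(9.109×10⁻³¹)(2.54×10⁶)² + (1.602×10⁻¹⁹)(1920)(0.0103) ≈ 2.938×10⁻¹⁸ J + 3.168×10⁻¹⁸ J ≈ 6.106×10⁻¹⁸ J.
v_f = √(2·6.106×10⁻¹⁸/9.109×10⁻³¹) ≈ 3.66×10⁶ m/s.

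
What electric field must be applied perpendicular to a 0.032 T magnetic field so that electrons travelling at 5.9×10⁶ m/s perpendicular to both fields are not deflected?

For straight-line motion qE = qvB, so E = vB.
E = 5.9×10⁶ × 0.032 = 1.9×10⁵ V/m.

E = 1.9×10⁵ V/m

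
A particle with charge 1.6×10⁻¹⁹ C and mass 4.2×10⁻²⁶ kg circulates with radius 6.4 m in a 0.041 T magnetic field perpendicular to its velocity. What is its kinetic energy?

v = |q|Br/m, then KE = ½mv² = (qBr)²/(2m).
v = (1.6×10⁻¹⁹)(0.041)(6.4)/4.2×10⁻²⁶ ≈ 9.996×10⁵ m/s.
KE = ½(4.2×10⁻²⁶)(9.996×10⁵)² ≈ 2.1×10⁻¹⁴ J = 1.3×10⁵ eV.

KE ≈ 1.3×10⁵ eV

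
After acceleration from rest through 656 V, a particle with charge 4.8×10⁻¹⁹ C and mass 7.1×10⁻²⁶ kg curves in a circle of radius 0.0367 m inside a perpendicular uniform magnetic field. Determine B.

v = √(2|q|V/m) = √(2·4.8×10⁻¹⁹·656/7.1×10⁻²⁶) ≈ 9.418×10⁴ m/s.
B = mv/(|q|r) = (7.1×10⁻²⁶)(9.418×10⁴)/((4.8×10⁻¹⁹)(0.0367)) ≈ 0.380 T.

B ≈ 0.380 T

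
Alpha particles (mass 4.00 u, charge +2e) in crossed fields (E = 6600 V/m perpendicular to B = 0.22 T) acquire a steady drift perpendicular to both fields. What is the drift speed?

The steady drift has the magnetic force balancing the electric force, so v_d = E/B.
v_d = 6600/0.22 = 3.0×10⁴ m/s.

v_d ≈ 3.0×10⁴ m/s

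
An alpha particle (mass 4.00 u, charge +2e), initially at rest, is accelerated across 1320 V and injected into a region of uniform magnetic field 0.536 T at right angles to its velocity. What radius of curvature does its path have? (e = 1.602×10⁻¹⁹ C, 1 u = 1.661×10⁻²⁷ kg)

r ≈ 0.0138 m

Acceleration: |q|V = ½mv² ⇒ v = √(2|q|V/m) = √(2·3.204×10⁻¹⁹·1320/6.644×10⁻²⁷) ≈ 3.568×10⁵ m/s.
In the field: r = mv/(|q|B) = (6.644×10⁻²⁷)(3.568×10⁵)/((3.204×10⁻¹⁹)(0.536)) ≈ 0.0138 m.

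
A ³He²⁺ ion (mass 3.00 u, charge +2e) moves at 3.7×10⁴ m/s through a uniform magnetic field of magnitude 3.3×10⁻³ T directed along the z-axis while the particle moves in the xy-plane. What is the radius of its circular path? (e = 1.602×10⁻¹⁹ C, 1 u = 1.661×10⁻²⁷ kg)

r ≈ 0.17 m

The magnetic force provides the centripetal force: |q|vB = mv²/r.
r = mv/(|q|B) = (4.983×10⁻²⁷)(3.7×10⁴)/((3.204×10⁻¹⁹)(3.3×10⁻³)) ≈ 0.17 m.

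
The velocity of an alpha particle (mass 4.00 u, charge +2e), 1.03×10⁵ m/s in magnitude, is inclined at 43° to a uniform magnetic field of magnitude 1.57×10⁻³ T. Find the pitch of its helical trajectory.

v∥ = v cosθ = 1.03×10⁵·cos43° ≈ 7.533×10⁴ m/s.
T = 2πm/(|q|B) = 2π(6.644×10⁻²⁷)/((3.204×10⁻¹⁹)(1.57×10⁻³)) ≈ 8.299×10⁻⁵ s.
pitch = v∥ T = (7.533×10⁴)(8.299×10⁻⁵) ≈ 6.25 m.

p ≈ 6.25 m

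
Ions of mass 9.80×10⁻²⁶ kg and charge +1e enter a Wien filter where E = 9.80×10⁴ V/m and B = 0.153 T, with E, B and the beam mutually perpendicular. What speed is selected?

For undeflected motion the electric and magnetic forces balance: qE = qvB.
v = E/B = 9.80×10⁴/0.153 = 6.41×10⁵ m/s.

v = 6.41×10⁵ m/s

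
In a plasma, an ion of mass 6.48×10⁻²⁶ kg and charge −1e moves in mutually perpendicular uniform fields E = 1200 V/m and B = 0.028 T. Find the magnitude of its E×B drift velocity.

v_d ≈ 4.3×10⁴ m/s

The E×B drift speed is v_d = E/B.
v_d = 1200/0.028 = 4.3×10⁴ m/s.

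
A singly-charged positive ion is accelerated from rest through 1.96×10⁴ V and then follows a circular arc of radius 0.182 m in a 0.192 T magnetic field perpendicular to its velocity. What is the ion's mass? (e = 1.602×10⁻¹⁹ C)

Combine |q|V = ½mv² and r = mv/(|q|B): eliminate v to get m = qB²r²/(2V).
m = (1.602×10⁻¹⁹)(0.192)²(0.182)²/(2·1.96×10⁴) ≈ 4.99×10⁻²⁷ kg.

m ≈ 4.99×10⁻²⁷ kg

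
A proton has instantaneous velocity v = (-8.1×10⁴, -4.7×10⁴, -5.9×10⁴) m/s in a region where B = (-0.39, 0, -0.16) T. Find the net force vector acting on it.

F ≈ (1.20×10⁻¹⁵, 1.61×10⁻¹⁵, -2.94×10⁻¹⁵) N

v×B = (7520, 1.00×10⁴, -1.83×10⁴) N/C.
F = q v×B = (1.602×10⁻¹⁹ C)·(7520, 1.00×10⁴, -1.83×10⁴) = (1.20×10⁻¹⁵, 1.61×10⁻¹⁵, -2.94×10⁻¹⁵) N.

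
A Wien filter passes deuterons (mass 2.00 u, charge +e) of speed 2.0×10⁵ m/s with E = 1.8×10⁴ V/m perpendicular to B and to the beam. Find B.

B = 0.090 T

Balance of forces in the selector: qE = qvB ⇒ B = E/v.
B = 1.8×10⁴/2.0×10⁵ = 0.090 T.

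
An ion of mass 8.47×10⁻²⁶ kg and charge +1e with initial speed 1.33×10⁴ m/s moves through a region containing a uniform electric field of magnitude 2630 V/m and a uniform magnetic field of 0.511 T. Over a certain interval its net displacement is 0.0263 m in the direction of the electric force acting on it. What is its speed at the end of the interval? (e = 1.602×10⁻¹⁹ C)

v_f ≈ 2.09×10⁴ m/s

B does no work; ΔKE = |q|E d.
½mv_f² = ½mv₀² + |q|Ed = ½(8.47×10⁻²⁶)(1.33×10⁴)² + (1.602×10⁻¹⁹)(2630)(0.0263) ≈ 7.491×10⁻¹⁸ J + 1.108×10⁻¹⁷ J ≈ 1.857×10⁻¹⁷ J.
v_f = √(2·1.857×10⁻¹⁷/8.47×10⁻²⁶) ≈ 2.09×10⁴ m/s.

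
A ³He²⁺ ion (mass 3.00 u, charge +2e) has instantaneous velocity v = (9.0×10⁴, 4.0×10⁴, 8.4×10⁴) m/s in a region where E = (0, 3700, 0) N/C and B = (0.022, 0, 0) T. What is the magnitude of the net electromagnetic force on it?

v×B = (0, 1850, -880) N/C.
E + v×B = (0, 5550, -880) N/C.
F = q(E + v×B) = (3.204×10⁻¹⁹ C)·(0, 5550, -880) = (0, 1.78×10⁻¹⁵, -2.82×10⁻¹⁶) N.
|F| = 1.80×10⁻¹⁵ N.

|F| ≈ 1.80×10⁻¹⁵ N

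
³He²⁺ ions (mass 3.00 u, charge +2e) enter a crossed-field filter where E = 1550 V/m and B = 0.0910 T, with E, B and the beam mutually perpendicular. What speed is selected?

Zero net Lorentz force requires |qE| = |q v×B|, i.e. E = vB.
v = E/B = 1550/0.0910 = 1.70×10⁴ m/s.
The result is independent of the particle's charge and mass.

v = 1.70×10⁴ m/s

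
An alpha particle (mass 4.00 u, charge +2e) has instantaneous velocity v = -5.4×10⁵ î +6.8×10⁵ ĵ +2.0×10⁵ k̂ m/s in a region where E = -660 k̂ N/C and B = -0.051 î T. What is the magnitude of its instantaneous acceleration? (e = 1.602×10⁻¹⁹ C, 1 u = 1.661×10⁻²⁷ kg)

|a| ≈ 1.71×10¹² m/s²

v×B = (0, -1.02×10⁴, 3.47×10⁴) N/C.
E + v×B = (0, -1.02×10⁴, 3.40×10⁴) N/C.
F = q(E + v×B) = (3.204×10⁻¹⁹ C)·(0, -1.02×10⁴, 3.40×10⁴) = (0, -3.27×10⁻¹⁵, 1.09×10⁻¹⁴) N.
|a| = |F|/m = 1.138×10⁻¹⁴/6.644×10⁻²⁷ ≈ 1.71×10¹² m/s².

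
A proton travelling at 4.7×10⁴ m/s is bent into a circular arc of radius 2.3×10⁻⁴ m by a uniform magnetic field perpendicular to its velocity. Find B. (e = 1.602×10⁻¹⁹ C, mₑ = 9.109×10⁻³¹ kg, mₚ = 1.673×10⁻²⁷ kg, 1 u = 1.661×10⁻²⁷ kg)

From |q|vB = mv²/r, B = mv/(|q|r).
B = (1.673×10⁻²⁷)(4.7×10⁴)/((1.602×10⁻¹⁹)(2.3×10⁻⁴)) ≈ 2.1 T.

B ≈ 2.1 T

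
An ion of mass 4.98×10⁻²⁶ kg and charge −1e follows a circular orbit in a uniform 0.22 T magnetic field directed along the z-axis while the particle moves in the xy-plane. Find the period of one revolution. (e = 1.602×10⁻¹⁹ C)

The cyclotron period depends only on m, q, B: T = 2πm/(|q|B).
T = 2π(4.98×10⁻²⁶)/((1.602×10⁻¹⁹)(0.22)) ≈ 8.9×10⁻⁶ s.

T ≈ 8.9×10⁻⁶ s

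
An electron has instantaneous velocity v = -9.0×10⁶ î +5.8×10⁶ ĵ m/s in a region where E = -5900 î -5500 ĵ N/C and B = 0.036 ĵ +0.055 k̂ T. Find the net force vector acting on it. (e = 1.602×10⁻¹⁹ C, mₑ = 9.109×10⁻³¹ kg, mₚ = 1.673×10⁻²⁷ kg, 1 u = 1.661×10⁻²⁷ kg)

v×B = (3.19×10⁵, 4.95×10⁵, -3.24×10⁵) N/C.
E + v×B = (3.13×10⁵, 4.90×10⁵, -3.24×10⁵) N/C.
F = q(E + v×B) = (−1.602×10⁻¹⁹ C)·(3.13×10⁵, 4.90×10⁵, -3.24×10⁵) = (-5.02×10⁻¹⁴, -7.84×10⁻¹⁴, 5.19×10⁻¹⁴) N.

F ≈ (-5.02×10⁻¹⁴, -7.84×10⁻¹⁴, 5.19×10⁻¹⁴) N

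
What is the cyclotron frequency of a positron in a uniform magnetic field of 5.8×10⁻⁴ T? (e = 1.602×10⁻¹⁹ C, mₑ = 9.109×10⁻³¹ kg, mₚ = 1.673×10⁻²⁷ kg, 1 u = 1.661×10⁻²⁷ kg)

f ≈ 1.6×10⁷ Hz

f = |q|B/(2πm).
f = (1.602×10⁻¹⁹)(5.8×10⁻⁴)/(2π·9.109×10⁻³¹) ≈ 1.6×10⁷ Hz.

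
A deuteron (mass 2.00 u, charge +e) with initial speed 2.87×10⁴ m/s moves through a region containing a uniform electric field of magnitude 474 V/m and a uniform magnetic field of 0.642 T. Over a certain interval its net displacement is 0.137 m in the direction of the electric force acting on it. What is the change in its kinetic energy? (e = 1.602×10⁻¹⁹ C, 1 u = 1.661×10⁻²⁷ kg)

The magnetic force is always ⟂ v and does no work; only the electric force changes KE.
ΔKE = F_E · d = |q|E d = (1.602×10⁻¹⁹)(474)(0.137) ≈ 1.04×10⁻¹⁷ J.

ΔKE ≈ 1.04×10⁻¹⁷ J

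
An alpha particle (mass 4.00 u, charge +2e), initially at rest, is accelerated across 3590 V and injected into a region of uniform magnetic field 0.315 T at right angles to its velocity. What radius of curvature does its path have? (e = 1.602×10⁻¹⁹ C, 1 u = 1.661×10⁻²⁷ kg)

r ≈ 0.0387 m

Acceleration: |q|V = ½mv² ⇒ v = √(2|q|V/m) = √(2·3.204×10⁻¹⁹·3590/6.644×10⁻²⁷) ≈ 5.884×10⁵ m/s.
In the field: r = mv/(|q|B) = (6.644×10⁻²⁷)(5.884×10⁵)/((3.204×10⁻¹⁹)(0.315)) ≈ 0.0387 m.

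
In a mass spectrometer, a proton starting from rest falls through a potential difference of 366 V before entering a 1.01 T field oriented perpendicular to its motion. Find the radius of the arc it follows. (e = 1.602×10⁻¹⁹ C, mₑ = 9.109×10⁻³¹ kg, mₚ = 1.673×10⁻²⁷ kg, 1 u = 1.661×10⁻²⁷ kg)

r ≈ 2.74×10⁻³ m

Acceleration: |q|V = ½mv² ⇒ v = √(2|q|V/m) = √(2·1.602×10⁻¹⁹·366/1.673×10⁻²⁷) ≈ 2.648×10⁵ m/s.
In the field: r = mv/(|q|B) = (1.673×10⁻²⁷)(2.648×10⁵)/((1.602×10⁻¹⁹)(1.01)) ≈ 2.74×10⁻³ m.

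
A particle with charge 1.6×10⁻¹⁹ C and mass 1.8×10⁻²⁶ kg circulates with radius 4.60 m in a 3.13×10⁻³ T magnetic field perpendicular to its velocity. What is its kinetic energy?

v = |q|Br/m, then KE = ½mv² = (qBr)²/(2m).
v = (1.6×10⁻¹⁹)(3.13×10⁻³)(4.60)/1.8×10⁻²⁶ ≈ 1.280×10⁵ m/s.
KE = ½(1.8×10⁻²⁶)(1.280×10⁵)² ≈ 1.47×10⁻¹⁶ J.

KE ≈ 1.47×10⁻¹⁶ J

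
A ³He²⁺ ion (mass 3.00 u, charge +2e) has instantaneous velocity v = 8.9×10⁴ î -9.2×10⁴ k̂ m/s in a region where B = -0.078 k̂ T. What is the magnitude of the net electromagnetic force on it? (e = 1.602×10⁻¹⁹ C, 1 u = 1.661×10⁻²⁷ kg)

v×B = (0, 6940, 0) N/C.
F = q v×B = (3.204×10⁻¹⁹ C)·(0, 6940, 0) = (0, 2.22×10⁻¹⁵, 0) N.
|F| = 2.22×10⁻¹⁵ N.

|F| ≈ 2.22×10⁻¹⁵ N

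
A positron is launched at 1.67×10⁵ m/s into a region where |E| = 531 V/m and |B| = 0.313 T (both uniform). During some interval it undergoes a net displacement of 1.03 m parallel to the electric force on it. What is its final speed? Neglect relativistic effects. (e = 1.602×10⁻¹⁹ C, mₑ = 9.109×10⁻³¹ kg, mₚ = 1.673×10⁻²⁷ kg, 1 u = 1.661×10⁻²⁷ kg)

v_f ≈ 1.39×10⁷ m/s

B does no work; ΔKE = |q|E d.
½mv_f² = ½mv₀² + |q|Ed = ½(9.109×10⁻³¹)(1.67×10⁵)² + (1.602×10⁻¹⁹)(531)(1.03) ≈ 1.270×10⁻²⁰ J + 8.762×10⁻¹⁷ J ≈ 8.763×10⁻¹⁷ J.
v_f = √(2·8.763×10⁻¹⁷/9.109×10⁻³¹) ≈ 1.39×10⁷ m/s.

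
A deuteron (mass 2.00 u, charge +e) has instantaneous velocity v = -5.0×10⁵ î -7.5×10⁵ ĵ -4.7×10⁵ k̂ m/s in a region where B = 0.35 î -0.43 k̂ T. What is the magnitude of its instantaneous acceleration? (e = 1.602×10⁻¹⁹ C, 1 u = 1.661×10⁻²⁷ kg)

|a| ≈ 2.71×10¹³ m/s²

v×B = (3.22×10⁵, -3.80×10⁵, 2.62×10⁵) N/C.
F = q v×B = (1.602×10⁻¹⁹ C)·(3.22×10⁵, -3.80×10⁵, 2.62×10⁵) = (5.17×10⁻¹⁴, -6.08×10⁻¹⁴, 4.21×10⁻¹⁴) N.
|a| = |F|/m = 9.019×10⁻¹⁴/3.322×10⁻²⁷ ≈ 2.71×10¹³ m/s².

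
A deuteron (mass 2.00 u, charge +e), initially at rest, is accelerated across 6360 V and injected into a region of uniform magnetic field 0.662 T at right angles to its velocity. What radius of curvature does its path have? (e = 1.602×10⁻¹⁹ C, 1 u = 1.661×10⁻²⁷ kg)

Acceleration: |q|V = ½mv² ⇒ v = √(2|q|V/m) = √(2·1.602×10⁻¹⁹·6360/3.322×10⁻²⁷) ≈ 7.832×10⁵ m/s.
In the field: r = mv/(|q|B) = (3.322×10⁻²⁷)(7.832×10⁵)/((1.602×10⁻¹⁹)(0.662)) ≈ 0.0245 m.

r ≈ 0.0245 m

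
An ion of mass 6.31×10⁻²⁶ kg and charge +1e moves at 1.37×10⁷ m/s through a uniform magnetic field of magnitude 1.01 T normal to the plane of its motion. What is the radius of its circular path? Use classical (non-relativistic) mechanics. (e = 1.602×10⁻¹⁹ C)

The magnetic force provides the centripetal force: |q|vB = mv²/r.
r = mv/(|q|B) = (6.31×10⁻²⁶)(1.37×10⁷)/((1.602×10⁻¹⁹)(1.01)) ≈ 5.34 m.

r ≈ 5.34 m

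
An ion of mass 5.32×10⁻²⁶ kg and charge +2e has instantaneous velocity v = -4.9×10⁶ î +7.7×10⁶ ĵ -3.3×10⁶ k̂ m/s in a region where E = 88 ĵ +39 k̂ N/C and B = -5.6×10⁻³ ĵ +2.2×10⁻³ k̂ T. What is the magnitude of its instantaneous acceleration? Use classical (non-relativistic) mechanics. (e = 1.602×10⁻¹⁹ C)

|a| ≈ 1.78×10¹¹ m/s²

v×B = (-1540, 1.08×10⁴, 2.74×10⁴) N/C.
E + v×B = (-1540, 1.09×10⁴, 2.75×10⁴) N/C.
F = q(E + v×B) = (3.204×10⁻¹⁹ C)·(-1540, 1.09×10⁴, 2.75×10⁴) = (-4.93×10⁻¹⁶, 3.48×10⁻¹⁵, 8.80×10⁻¹⁵) N.
|a| = |F|/m = 9.481×10⁻¹⁵/5.32×10⁻²⁶ ≈ 1.78×10¹¹ m/s².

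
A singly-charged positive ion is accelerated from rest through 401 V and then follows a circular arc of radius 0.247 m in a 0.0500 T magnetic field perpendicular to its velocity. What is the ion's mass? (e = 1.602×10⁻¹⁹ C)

m ≈ 3.05×10⁻²⁶ kg

Combine |q|V = ½mv² and r = mv/(|q|B): eliminate v to get m = qB²r²/(2V).
m = (1.602×10⁻¹⁹)(0.0500)²(0.247)²/(2·401) ≈ 3.05×10⁻²⁶ kg.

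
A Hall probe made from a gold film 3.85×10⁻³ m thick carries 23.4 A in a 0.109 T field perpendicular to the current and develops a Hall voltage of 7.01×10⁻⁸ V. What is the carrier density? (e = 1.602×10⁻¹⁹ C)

n ≈ 5.90×10²⁸ m⁻³

From V_H = IB/(n e t), n = IB/(V_H e t).
n = (23.4)(0.109)/((7.01×10⁻⁸)(1.602×10⁻¹⁹)(3.85×10⁻³)) ≈ 5.90×10²⁸ m⁻³.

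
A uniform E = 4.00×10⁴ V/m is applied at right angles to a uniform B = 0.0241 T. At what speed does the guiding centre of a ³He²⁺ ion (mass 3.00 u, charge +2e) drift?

v_d ≈ 1.66×10⁶ m/s

The E×B drift speed is v_d = E/B.
v_d = 4.00×10⁴/0.0241 = 1.66×10⁶ m/s.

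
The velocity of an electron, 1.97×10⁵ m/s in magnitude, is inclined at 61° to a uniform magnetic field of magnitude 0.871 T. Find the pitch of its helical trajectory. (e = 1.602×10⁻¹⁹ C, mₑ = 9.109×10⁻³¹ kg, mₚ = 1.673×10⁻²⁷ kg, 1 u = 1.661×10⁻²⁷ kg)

p ≈ 3.92×10⁻⁶ m

v∥ = v cosθ = 1.97×10⁵·cos61° ≈ 9.551×10⁴ m/s.
T = 2πm/(|q|B) = 2π(9.109×10⁻³¹)/((1.602×10⁻¹⁹)(0.871)) ≈ 4.102×10⁻¹¹ s.
pitch = v∥ T = (9.551×10⁴)(4.102×10⁻¹¹) ≈ 3.92×10⁻⁶ m.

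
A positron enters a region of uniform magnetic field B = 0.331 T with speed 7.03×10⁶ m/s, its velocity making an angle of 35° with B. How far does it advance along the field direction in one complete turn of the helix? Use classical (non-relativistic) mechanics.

v∥ = v cosθ = 7.03×10⁶·cos35° ≈ 5.759×10⁶ m/s.
T = 2πm/(|q|B) = 2π(9.109×10⁻³¹)/((1.602×10⁻¹⁹)(0.331)) ≈ 1.079×10⁻¹⁰ s.
pitch = v∥ T = (5.759×10⁶)(1.079×10⁻¹⁰) ≈ 6.22×10⁻⁴ m.

p ≈ 6.22×10⁻⁴ m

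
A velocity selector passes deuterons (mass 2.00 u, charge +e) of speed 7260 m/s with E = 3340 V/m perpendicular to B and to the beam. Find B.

B = 0.460 T

Balance of forces in the selector: qE = qvB ⇒ B = E/v.
B = 3340/7260 = 0.460 T.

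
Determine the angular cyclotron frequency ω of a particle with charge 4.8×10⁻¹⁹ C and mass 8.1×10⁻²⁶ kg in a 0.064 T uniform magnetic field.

ω ≈ 3.8×10⁵ rad/s

ω = |q|B/m.
ω = (4.8×10⁻¹⁹)(0.064)/8.1×10⁻²⁶ ≈ 3.8×10⁵ rad/s.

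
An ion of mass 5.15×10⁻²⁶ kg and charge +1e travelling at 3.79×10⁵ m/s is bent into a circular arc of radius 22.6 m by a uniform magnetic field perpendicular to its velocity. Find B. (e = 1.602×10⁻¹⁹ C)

From |q|vB = mv²/r, B = mv/(|q|r).
B = (5.15×10⁻²⁶)(3.79×10⁵)/((1.602×10⁻¹⁹)(22.6)) ≈ 5.39×10⁻³ T.

B ≈ 5.39×10⁻³ T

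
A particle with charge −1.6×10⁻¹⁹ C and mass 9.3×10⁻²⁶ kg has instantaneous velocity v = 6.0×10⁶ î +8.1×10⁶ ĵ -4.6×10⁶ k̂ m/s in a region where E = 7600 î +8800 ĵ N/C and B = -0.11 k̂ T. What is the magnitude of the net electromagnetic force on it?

|F| ≈ 1.77×10⁻¹³ N

v×B = (-8.91×10⁵, 6.60×10⁵, 0) N/C.
E + v×B = (-8.83×10⁵, 6.69×10⁵, 0) N/C.
F = q(E + v×B) = (−1.6×10⁻¹⁹ C)·(-8.83×10⁵, 6.69×10⁵, 0) = (1.41×10⁻¹³, -1.07×10⁻¹³, 0) N.
|F| = 1.77×10⁻¹³ N.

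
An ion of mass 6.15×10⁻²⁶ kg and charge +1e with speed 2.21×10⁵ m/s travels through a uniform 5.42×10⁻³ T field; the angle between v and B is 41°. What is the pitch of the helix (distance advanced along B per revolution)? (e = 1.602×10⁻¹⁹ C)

p ≈ 74.2 m

v∥ = v cosθ = 2.21×10⁵·cos41° ≈ 1.668×10⁵ m/s.
T = 2πm/(|q|B) = 2π(6.15×10⁻²⁶)/((1.602×10⁻¹⁹)(5.42×10⁻³)) ≈ 4.450×10⁻⁴ s.
pitch = v∥ T = (1.668×10⁵)(4.450×10⁻⁴) ≈ 74.2 m.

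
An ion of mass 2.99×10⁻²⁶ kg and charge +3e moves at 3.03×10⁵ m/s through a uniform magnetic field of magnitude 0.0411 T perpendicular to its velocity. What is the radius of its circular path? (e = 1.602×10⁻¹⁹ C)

r ≈ 0.459 m

The magnetic force provides the centripetal force: |q|vB = mv²/r.
r = mv/(|q|B) = (2.99×10⁻²⁶)(3.03×10⁵)/((4.806×10⁻¹⁹)(0.0411)) ≈ 0.459 m.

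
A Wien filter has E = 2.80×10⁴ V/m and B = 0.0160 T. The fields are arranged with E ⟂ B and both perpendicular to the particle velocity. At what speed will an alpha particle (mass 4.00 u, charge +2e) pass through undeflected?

v = 1.75×10⁶ m/s

Zero net Lorentz force requires |qE| = |q v×B|, i.e. E = vB.
v = E/B = 2.80×10⁴/0.0160 = 1.75×10⁶ m/s.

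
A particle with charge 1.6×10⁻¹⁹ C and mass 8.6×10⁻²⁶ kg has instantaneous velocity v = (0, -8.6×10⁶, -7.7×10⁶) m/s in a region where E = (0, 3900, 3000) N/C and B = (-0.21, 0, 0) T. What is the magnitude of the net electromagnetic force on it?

v×B = (0, 1.62×10⁶, -1.81×10⁶) N/C.
E + v×B = (0, 1.62×10⁶, -1.80×10⁶) N/C.
F = q(E + v×B) = (1.6×10⁻¹⁹ C)·(0, 1.62×10⁶, -1.80×10⁶) = (0, 2.59×10⁻¹³, -2.88×10⁻¹³) N.
|F| = 3.88×10⁻¹³ N.

|F| ≈ 3.88×10⁻¹³ N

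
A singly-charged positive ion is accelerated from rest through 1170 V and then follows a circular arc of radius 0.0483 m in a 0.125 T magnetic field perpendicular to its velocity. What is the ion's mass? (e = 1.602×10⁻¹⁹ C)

Combine |q|V = ½mv² and r = mv/(|q|B): eliminate v to get m = qB²r²/(2V).
m = (1.602×10⁻¹⁹)(0.125)²(0.0483)²/(2·1170) ≈ 2.50×10⁻²⁷ kg.

m ≈ 2.50×10⁻²⁷ kg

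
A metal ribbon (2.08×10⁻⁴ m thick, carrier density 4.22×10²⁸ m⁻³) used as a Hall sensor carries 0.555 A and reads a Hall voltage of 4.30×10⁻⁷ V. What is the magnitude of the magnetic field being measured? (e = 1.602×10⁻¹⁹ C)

From V_H = IB/(n e t), B = V_H n e t / I.
B = (4.30×10⁻⁷)(4.22×10²⁸)(1.602×10⁻¹⁹)(2.08×10⁻⁴)/0.555 ≈ 1.09 T.

B ≈ 1.09 T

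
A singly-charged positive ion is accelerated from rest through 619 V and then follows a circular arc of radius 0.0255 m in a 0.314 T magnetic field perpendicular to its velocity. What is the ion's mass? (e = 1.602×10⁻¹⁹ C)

Combine |q|V = ½mv² and r = mv/(|q|B): eliminate v to get m = qB²r²/(2V).
m = (1.602×10⁻¹⁹)(0.314)²(0.0255)²/(2·619) ≈ 8.30×10⁻²⁷ kg.

m ≈ 8.30×10⁻²⁷ kg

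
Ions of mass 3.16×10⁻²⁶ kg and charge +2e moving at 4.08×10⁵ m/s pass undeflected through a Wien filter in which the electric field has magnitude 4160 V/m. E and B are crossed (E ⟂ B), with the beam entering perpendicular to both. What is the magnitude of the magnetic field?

B = 0.0102 T

Balance of forces in the selector: qE = qvB ⇒ B = E/v.
B = 4160/4.08×10⁵ = 0.0102 T.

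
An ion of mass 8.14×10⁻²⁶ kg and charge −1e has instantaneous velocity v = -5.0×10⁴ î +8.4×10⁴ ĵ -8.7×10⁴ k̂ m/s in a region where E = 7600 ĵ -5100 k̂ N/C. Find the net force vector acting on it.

F ≈ (0, -1.22×10⁻¹⁵, 8.17×10⁻¹⁶) N

Only an electric field acts, so F = qE = (−1.602×10⁻¹⁹ C)·(0, 7600, -5100) = (0, -1.22×10⁻¹⁵, 8.17×10⁻¹⁶) N.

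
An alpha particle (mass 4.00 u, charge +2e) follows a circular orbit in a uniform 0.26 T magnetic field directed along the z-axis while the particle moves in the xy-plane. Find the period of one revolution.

T ≈ 5.0×10⁻⁷ s

The cyclotron period depends only on m, q, B: T = 2πm/(|q|B).
T = 2π(6.644×10⁻²⁷)/((3.204×10⁻¹⁹)(0.26)) ≈ 5.0×10⁻⁷ s.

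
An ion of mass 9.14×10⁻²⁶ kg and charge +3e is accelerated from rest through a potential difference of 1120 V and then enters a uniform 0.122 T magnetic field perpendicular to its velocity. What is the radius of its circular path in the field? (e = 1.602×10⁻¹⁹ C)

r ≈ 0.169 m

Acceleration: |q|V = ½mv² ⇒ v = √(2|q|V/m) = √(2·4.806×10⁻¹⁹·1120/9.14×10⁻²⁶) ≈ 1.085×10⁵ m/s.
In the field: r = mv/(|q|B) = (9.14×10⁻²⁶)(1.085×10⁵)/((4.806×10⁻¹⁹)(0.122)) ≈ 0.169 m.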